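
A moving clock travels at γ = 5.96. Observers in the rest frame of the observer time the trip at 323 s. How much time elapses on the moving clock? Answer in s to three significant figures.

γ = 5.96
The interval measured in the rest frame of the observer is the dilated one; the clock on the moving clock measures the proper time τ = Δt/γ = 323/5.960 s.

τ = 54.2 s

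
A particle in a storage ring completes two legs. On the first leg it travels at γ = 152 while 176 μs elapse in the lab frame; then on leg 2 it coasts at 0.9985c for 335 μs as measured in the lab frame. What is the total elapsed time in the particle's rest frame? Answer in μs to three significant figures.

Leg 1: γ = 152; τ_1 = 176/152.0 = 1.158 μs.
Leg 2: γ = 1/√(1 − 0.9985²) = 1/√0.002998 = 18.26; τ_2 = 335/18.26 = 18.34 μs.
Total: 1.158 + 18.34 μs.

τ = 19.5 μs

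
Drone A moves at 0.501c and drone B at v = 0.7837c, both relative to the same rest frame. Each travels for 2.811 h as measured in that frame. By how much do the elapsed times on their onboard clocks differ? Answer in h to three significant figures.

|τ_A − τ_B| = 0.687 h

A: γ = 1/√(1 − 0.501²) = 1/√0.7490 = 1.155; τ_A = 2.811/1.155 = 2.433 h.
B: γ = 1/√(1 − 0.7837²) = 1/√0.3858 = 1.610; τ_B = 2.811/1.610 = 1.746 h.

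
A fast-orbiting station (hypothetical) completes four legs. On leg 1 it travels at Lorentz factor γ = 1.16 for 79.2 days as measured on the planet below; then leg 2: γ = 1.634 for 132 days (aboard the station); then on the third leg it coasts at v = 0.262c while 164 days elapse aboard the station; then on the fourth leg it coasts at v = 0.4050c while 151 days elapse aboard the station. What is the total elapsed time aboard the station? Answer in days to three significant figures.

τ = 515 days

Leg 1: γ = 1.16; τ_1 = 79.2/1.160 = 68.28 days.
Leg 2: 132 days is already measured aboard the station.
Leg 3: 164 days is already measured aboard the station.
Leg 4: 151 days is already measured aboard the station.
Total: 68.28 + 132.0 + 164.0 + 151.0 days.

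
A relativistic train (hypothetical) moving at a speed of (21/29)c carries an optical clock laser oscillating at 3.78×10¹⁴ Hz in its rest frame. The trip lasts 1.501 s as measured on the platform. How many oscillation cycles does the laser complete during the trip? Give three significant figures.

N = 3.91×10¹⁴

γ = 1/√(1 − (21/29)²) = 29/20 = 1.450
The oscillator's own cycle count is N = f × τ where τ is the proper time on the train. τ = Δt/γ = 1.501/1.450 = 1.035 s = 1.035×10⁰ s.
N = 3.78×10¹⁴ × 1.035×10⁰ = 3.913×10¹⁴.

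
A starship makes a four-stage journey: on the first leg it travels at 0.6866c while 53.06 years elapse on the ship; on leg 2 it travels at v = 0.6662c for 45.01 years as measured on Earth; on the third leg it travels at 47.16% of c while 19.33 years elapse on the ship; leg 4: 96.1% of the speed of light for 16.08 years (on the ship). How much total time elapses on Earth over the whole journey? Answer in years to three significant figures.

Leg 1: γ = 1/√(1 − 0.6866²) = 1/√0.5286 = 1.375; Δt_1 = 1.375 × 53.06 = 72.98 years.
Leg 2: 45.01 years is already measured on Earth.
Leg 3: β = 0.4716; γ = 1/√(1 − 0.4716²) = 1/√0.7776 = 1.134; Δt_3 = 1.134 × 19.33 = 21.92 years.
Leg 4: β = 0.961; γ = 1/√(1 − 0.961²) = 1/√0.07648 = 3.616; Δt_4 = 3.616 × 16.08 = 58.15 years.
Total: 72.98 + 45.01 + 21.92 + 58.15 years.

Δt = 198 years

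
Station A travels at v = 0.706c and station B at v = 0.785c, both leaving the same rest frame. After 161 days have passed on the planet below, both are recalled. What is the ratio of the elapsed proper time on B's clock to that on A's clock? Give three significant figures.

τ_B/τ_A = 0.875

A: γ = 1/√(1 − 0.706²) = 1/√0.5016 = 1.412. B: γ = 1/√(1 − 0.785²) = 1/√0.3838 = 1.614.
τ_A/τ_B = γ_B/γ_A = 1.614/1.412 = 1.143, so τ_B/τ_A = 0.8747.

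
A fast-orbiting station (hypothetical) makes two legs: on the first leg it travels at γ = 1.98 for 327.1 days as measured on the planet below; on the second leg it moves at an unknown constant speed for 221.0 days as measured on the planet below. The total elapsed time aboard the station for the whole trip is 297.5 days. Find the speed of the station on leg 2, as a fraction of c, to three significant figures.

Leg 1: γ = 1.98; τ_1 = 327.1/1.980 = 165.2 days.
Leg 2: speed unknown; τ_2 = 221.0/γ_2.
Total proper time: 165.2 + τ_2 = 297.5, so τ_2 = 297.5 − 165.2 = 132.3 days.
γ_2 = 221.0/132.3 = 1.670; β = √(1 − 1/γ²) = √0.6416.

β = 0.801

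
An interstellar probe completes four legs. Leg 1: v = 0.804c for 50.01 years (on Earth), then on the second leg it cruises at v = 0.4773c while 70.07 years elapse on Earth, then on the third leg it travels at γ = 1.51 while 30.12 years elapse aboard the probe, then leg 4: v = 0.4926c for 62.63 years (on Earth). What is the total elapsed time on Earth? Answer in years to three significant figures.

Leg 1: 50.01 years is already measured on Earth.
Leg 2: 70.07 years is already measured on Earth.
Leg 3: γ = 1.51; Δt_3 = 1.510 × 30.12 = 45.48 years.
Leg 4: 62.63 years is already measured on Earth.
Total: 50.01 + 70.07 + 45.48 + 62.63 years.

Δt = 228 years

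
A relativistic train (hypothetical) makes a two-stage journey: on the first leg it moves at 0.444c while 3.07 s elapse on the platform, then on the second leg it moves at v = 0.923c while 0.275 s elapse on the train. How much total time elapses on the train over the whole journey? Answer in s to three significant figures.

τ = 3.03 s

Leg 1: γ = 1/√(1 − 0.444²) = 1/√0.8029 = 1.116; τ_1 = 3.07/1.116 = 2.751 s.
Leg 2: 0.275 s is already measured on the train.
Total: 2.751 + 0.2750 s.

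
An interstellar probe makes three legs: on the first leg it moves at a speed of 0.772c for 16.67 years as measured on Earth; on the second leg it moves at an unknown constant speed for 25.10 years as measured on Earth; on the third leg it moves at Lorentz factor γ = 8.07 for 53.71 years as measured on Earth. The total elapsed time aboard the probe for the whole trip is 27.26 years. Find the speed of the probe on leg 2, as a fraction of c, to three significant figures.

Leg 1: γ = 1/√(1 − 0.772²) = 1/√0.4040 = 1.573; τ_1 = 16.67/1.573 = 10.60 years.
Leg 2: speed unknown; τ_2 = 25.10/γ_2.
Leg 3: γ = 8.07; τ_3 = 53.71/8.070 = 6.656 years.
Total proper time: 10.60 + τ_2 + 6.656 = 27.26, so τ_2 = 27.26 − 17.25 = 10.01 years.
γ_2 = 25.10/10.01 = 2.508; β = √(1 − 1/γ²) = √0.8410.

β = 0.917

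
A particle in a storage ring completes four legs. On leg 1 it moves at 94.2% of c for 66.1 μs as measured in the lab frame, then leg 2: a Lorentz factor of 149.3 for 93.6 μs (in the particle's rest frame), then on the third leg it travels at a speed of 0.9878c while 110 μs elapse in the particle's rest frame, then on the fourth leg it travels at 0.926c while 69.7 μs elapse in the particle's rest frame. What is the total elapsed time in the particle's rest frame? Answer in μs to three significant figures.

Leg 1: β = 0.942; γ = 1/√(1 − 0.942²) = 1/√0.1126 = 2.980; τ_1 = 66.1/2.980 = 22.18 μs.
Leg 2: 93.6 μs is already measured in the particle's rest frame.
Leg 3: 110 μs is already measured in the particle's rest frame.
Leg 4: 69.7 μs is already measured in the particle's rest frame.
Total: 22.18 + 93.60 + 110.0 + 69.70 μs.

τ = 295 μs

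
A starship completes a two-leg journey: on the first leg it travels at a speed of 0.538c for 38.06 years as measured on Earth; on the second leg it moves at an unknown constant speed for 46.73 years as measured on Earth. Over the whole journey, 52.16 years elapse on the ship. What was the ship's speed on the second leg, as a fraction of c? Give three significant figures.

Leg 1: γ = 1/√(1 − 0.538²) = 1/√0.7106 = 1.186; τ_1 = 38.06/1.186 = 32.08 years.
Leg 2: speed unknown; τ_2 = 46.73/γ_2.
Total proper time: 32.08 + τ_2 = 52.16, so τ_2 = 52.16 − 32.08 = 20.08 years.
γ_2 = 46.73/20.08 = 2.327; β = √(1 − 1/γ²) = √0.8154.

β = 0.903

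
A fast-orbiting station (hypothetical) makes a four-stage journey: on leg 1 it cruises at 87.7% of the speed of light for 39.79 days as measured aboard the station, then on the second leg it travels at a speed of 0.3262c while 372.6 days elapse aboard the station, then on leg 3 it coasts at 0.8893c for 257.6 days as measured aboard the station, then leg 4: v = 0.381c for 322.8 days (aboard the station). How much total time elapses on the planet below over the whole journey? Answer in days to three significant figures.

Δt = 1390 days

Leg 1: β = 0.877; γ = 1/√(1 − 0.877²) = 1/√0.2309 = 2.081; Δt_1 = 2.081 × 39.79 = 82.81 days.
Leg 2: γ = 1/√(1 − 0.3262²) = 1/√0.8936 = 1.058; Δt_2 = 1.058 × 372.6 = 394.2 days.
Leg 3: γ = 1/√(1 − 0.8893²) = 1/√0.2091 = 2.187; Δt_3 = 2.187 × 257.6 = 563.3 days.
Leg 4: γ = 1/√(1 − 0.381²) = 1/√0.8548 = 1.082; Δt_4 = 1.082 × 322.8 = 349.1 days.
Total: 82.81 + 394.2 + 563.3 + 349.1 days.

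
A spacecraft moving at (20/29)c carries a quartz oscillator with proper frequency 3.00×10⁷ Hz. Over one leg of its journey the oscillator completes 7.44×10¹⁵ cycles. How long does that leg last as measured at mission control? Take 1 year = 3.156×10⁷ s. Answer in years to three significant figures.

Δt = 10.9 years

γ = 1/√(1 − (20/29)²) = 29/21 ≈ 1.381
Proper time for N cycles: τ = N/f = 7.44×10¹⁵/(3.00×10⁷) = 2.480×10⁸ s = 7.858 years.
Lab-frame duration Δt = γτ = 1.381 × 7.858 = 10.85 years.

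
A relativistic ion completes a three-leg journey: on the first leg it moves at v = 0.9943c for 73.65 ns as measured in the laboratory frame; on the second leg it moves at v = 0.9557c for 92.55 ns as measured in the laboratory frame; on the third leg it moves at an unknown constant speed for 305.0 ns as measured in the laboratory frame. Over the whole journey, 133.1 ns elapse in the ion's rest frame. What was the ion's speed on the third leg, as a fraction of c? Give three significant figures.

Leg 1: γ = 1/√(1 − 0.9943²) = 1/√0.01137 = 9.379; τ_1 = 73.65/9.379 = 7.852 ns.
Leg 2: γ = 1/√(1 − 0.9557²) = 1/√0.08664 = 3.397; τ_2 = 92.55/3.397 = 27.24 ns.
Leg 3: speed unknown; τ_3 = 305.0/γ_3.
Total proper time: 7.852 + 27.24 + τ_3 = 133.1, so τ_3 = 133.1 − 35.09 = 98.01 ns.
γ_3 = 305.0/98.01 = 3.112; β = √(1 − 1/γ²) = √0.8967.

β = 0.947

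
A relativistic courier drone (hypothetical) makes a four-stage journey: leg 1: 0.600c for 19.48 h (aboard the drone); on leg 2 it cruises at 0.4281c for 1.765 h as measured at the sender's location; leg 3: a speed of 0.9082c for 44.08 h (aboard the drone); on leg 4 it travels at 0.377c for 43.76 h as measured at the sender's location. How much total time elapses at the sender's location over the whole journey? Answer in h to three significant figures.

Leg 1: γ = 1/√(1 − 0.600²) = 5/4 = 1.250; Δt_1 = 1.250 × 19.48 = 24.35 h.
Leg 2: 1.765 h is already measured at the sender's location.
Leg 3: γ = 1/√(1 − 0.9082²) = 1/√0.1752 = 2.389; Δt_3 = 2.389 × 44.08 = 105.3 h.
Leg 4: 43.76 h is already measured at the sender's location.
Total: 24.35 + 1.765 + 105.3 + 43.76 h.

Δt = 175 h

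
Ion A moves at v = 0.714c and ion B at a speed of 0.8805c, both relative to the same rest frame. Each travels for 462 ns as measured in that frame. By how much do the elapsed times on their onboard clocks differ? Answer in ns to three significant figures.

A: γ = 1/√(1 − 0.714²) = 1/√0.4902 = 1.428; τ_A = 462/1.428 = 323.5 ns.
B: γ = 1/√(1 − 0.8805²) = 1/√0.2247 = 2.109; τ_B = 462/2.109 = 219.0 ns.

|τ_A − τ_B| = 104 ns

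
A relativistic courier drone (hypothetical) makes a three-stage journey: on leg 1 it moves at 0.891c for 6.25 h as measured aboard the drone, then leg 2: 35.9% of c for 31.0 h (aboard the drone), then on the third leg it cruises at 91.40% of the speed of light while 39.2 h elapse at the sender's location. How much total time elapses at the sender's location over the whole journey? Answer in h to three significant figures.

Leg 1: γ = 1/√(1 − 0.891²) = 1/√0.2061 = 2.203; Δt_1 = 2.203 × 6.25 = 13.77 h.
Leg 2: β = 0.359; γ = 1/√(1 − 0.359²) = 1/√0.8711 = 1.071; Δt_2 = 1.071 × 31.0 = 33.21 h.
Leg 3: 39.2 h is already measured at the sender's location.
Total: 13.77 + 33.21 + 39.20 h.

Δt = 86.2 h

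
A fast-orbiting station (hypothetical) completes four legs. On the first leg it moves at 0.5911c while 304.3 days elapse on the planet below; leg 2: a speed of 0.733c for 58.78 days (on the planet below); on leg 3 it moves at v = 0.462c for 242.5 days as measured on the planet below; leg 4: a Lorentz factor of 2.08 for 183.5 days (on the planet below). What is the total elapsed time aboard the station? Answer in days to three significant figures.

Leg 1: γ = 1/√(1 − 0.5911²) = 1/√0.6506 = 1.240; τ_1 = 304.3/1.240 = 245.4 days.
Leg 2: γ = 1/√(1 − 0.733²) = 1/√0.4627 = 1.470; τ_2 = 58.78/1.470 = 39.98 days.
Leg 3: γ = 1/√(1 − 0.462²) = 1/√0.7866 = 1.128; τ_3 = 242.5/1.128 = 215.1 days.
Leg 4: γ = 2.08; τ_4 = 183.5/2.080 = 88.22 days.
Total: 245.4 + 39.98 + 215.1 + 88.22 days.

τ = 589 days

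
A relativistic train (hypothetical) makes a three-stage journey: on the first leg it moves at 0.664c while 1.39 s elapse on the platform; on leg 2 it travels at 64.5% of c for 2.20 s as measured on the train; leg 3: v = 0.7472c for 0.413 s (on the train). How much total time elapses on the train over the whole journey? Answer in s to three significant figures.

Leg 1: γ = 1/√(1 − 0.664²) = 1/√0.5591 = 1.337; τ_1 = 1.39/1.337 = 1.039 s.
Leg 2: 2.20 s is already measured on the train.
Leg 3: 0.413 s is already measured on the train.
Total: 1.039 + 2.200 + 0.4130 s.

τ = 3.65 s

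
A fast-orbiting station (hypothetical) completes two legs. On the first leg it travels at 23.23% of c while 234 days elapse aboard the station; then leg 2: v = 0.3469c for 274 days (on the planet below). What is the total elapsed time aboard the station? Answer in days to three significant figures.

τ = 491 days

Leg 1: 234 days is already measured aboard the station.
Leg 2: γ = 1/√(1 − 0.3469²) = 1/√0.8797 = 1.066; τ_2 = 274/1.066 = 257.0 days.
Total: 234.0 + 257.0 days.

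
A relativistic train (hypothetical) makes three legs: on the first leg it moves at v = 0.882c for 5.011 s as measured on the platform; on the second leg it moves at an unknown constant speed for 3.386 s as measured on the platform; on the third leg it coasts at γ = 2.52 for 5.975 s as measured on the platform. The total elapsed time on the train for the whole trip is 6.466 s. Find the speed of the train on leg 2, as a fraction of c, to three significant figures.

Leg 1: γ = 1/√(1 − 0.882²) = 1/√0.2221 = 2.122; τ_1 = 5.011/2.122 = 2.361 s.
Leg 2: speed unknown; τ_2 = 3.386/γ_2.
Leg 3: γ = 2.52; τ_3 = 5.975/2.520 = 2.371 s.
Total proper time: 2.361 + τ_2 + 2.371 = 6.466, so τ_2 = 6.466 − 4.732 = 1.734 s.
γ_2 = 3.386/1.734 = 1.953; β = √(1 − 1/γ²) = √0.7379.

β = 0.859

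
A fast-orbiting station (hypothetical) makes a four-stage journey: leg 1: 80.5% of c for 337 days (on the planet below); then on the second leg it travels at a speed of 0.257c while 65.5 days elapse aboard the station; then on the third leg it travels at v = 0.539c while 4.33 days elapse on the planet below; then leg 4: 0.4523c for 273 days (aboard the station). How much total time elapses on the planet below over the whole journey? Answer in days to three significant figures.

Leg 1: 337 days is already measured on the planet below.
Leg 2: γ = 1/√(1 − 0.257²) = 1/√0.9340 = 1.035; Δt_2 = 1.035 × 65.5 = 67.78 days.
Leg 3: 4.33 days is already measured on the planet below.
Leg 4: γ = 1/√(1 − 0.4523²) = 1/√0.7954 = 1.121; Δt_4 = 1.121 × 273 = 306.1 days.
Total: 337.0 + 67.78 + 4.330 + 306.1 days.

Δt = 715 days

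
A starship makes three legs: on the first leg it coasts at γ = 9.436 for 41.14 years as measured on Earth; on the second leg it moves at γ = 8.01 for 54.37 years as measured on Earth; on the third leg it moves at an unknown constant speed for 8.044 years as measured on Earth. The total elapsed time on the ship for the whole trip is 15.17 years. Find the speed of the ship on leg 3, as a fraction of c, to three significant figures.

β = 0.866

Leg 1: γ = 9.436; τ_1 = 41.14/9.436 = 4.360 years.
Leg 2: γ = 8.01; τ_2 = 54.37/8.010 = 6.788 years.
Leg 3: speed unknown; τ_3 = 8.044/γ_3.
Total proper time: 4.360 + 6.788 + τ_3 = 15.17, so τ_3 = 15.17 − 11.15 = 4.022 years.
γ_3 = 8.044/4.022 = 2.000; β = √(1 − 1/γ²) = √0.7500.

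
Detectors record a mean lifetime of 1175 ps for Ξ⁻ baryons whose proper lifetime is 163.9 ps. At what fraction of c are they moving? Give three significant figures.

γ = Δt/τ₀ = 1175/163.9 = 7.169
β = √(1 − 1/γ²) = √(1 − 0.01946) = √0.9805

β = 0.990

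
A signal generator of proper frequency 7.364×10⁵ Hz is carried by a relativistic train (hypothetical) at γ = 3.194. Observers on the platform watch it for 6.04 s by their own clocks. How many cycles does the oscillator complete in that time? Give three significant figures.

N = 1.39×10⁶

γ = 3.194
During 6.04 s of lab time, the oscillator's proper time advances by τ = Δt/γ = 6.04/3.194 = 1.891 s = 1.891×10⁰ s.
N = f × τ = 7.364×10⁵ × 1.891×10⁰ = 1.393×10⁶.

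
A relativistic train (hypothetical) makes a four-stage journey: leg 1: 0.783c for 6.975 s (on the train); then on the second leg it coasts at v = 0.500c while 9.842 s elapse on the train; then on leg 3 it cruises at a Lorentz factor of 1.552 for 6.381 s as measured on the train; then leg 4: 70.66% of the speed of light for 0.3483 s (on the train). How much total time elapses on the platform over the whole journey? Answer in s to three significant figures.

Leg 1: γ = 1/√(1 − 0.783²) = 1/√0.3869 = 1.608; Δt_1 = 1.608 × 6.975 = 11.21 s.
Leg 2: γ = 1/√(1 − 0.500²) = 1/√0.7500 = 1.155; Δt_2 = 1.155 × 9.842 = 11.36 s.
Leg 3: γ = 1.552; Δt_3 = 1.552 × 6.381 = 9.903 s.
Leg 4: β = 0.7066; γ = 1/√(1 − 0.7066²) = 1/√0.5007 = 1.413; Δt_4 = 1.413 × 0.3483 = 0.4922 s.
Total: 11.21 + 11.36 + 9.903 + 0.4922 s.

Δt = 33.0 s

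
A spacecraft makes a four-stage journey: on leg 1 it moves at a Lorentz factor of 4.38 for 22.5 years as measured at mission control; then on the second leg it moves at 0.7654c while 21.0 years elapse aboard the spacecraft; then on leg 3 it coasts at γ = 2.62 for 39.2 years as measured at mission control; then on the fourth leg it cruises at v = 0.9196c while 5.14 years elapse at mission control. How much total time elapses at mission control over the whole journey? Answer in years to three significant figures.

Δt = 99.5 years

Leg 1: 22.5 years is already measured at mission control.
Leg 2: γ = 1/√(1 − 0.7654²) = 1/√0.4142 = 1.554; Δt_2 = 1.554 × 21.0 = 32.63 years.
Leg 3: 39.2 years is already measured at mission control.
Leg 4: 5.14 years is already measured at mission control.
Total: 22.50 + 32.63 + 39.20 + 5.140 years.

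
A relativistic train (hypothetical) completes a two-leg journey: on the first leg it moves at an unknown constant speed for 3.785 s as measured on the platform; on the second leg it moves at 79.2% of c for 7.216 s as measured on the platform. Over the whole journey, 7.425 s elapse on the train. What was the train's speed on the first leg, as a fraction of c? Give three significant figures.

β = 0.603

Leg 1: speed unknown; τ_1 = 3.785/γ_1.
Leg 2: β = 0.792; γ = 1/√(1 − 0.792²) = 1/√0.3727 = 1.638; τ_2 = 7.216/1.638 = 4.406 s.
Total proper time: τ_1 + 4.406 = 7.425, so τ_1 = 7.425 − 4.406 = 3.019 s.
γ_1 = 3.785/3.019 = 1.254; β = √(1 − 1/γ²) = √0.3636.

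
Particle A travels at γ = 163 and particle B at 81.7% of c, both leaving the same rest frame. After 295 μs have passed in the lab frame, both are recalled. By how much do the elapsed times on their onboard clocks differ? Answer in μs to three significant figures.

A: γ = 163; τ_A = 295/163.0 = 1.810 μs.
B: β = 0.817; γ = 1/√(1 − 0.817²) = 1/√0.3325 = 1.734; τ_B = 295/1.734 = 170.1 μs.

|τ_A − τ_B| = 168 μs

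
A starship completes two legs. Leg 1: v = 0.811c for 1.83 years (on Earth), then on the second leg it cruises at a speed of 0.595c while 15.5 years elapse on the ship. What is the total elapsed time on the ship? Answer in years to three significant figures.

Leg 1: γ = 1/√(1 − 0.811²) = 1/√0.3423 = 1.709; τ_1 = 1.83/1.709 = 1.071 years.
Leg 2: 15.5 years is already measured on the ship.
Total: 1.071 + 15.50 years.

τ = 16.6 years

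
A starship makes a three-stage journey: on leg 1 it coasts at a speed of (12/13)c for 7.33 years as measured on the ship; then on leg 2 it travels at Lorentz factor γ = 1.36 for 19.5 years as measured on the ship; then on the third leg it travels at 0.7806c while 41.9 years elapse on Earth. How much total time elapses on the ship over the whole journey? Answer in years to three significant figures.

τ = 53.0 years

Leg 1: 7.33 years is already measured on the ship.
Leg 2: 19.5 years is already measured on the ship.
Leg 3: γ = 1/√(1 − 0.7806²) = 1/√0.3907 = 1.600; τ_3 = 41.9/1.600 = 26.19 years.
Total: 7.330 + 19.50 + 26.19 years.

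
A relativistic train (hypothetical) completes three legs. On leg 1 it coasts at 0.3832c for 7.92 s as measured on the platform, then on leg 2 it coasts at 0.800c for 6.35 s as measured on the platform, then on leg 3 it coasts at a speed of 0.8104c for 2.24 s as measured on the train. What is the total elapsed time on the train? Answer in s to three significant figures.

Leg 1: γ = 1/√(1 − 0.3832²) = 1/√0.8532 = 1.083; τ_1 = 7.92/1.083 = 7.315 s.
Leg 2: γ = 1/√(1 − 0.800²) = 5/3 ≈ 1.667; τ_2 = 6.35/1.667 = 3.810 s.
Leg 3: 2.24 s is already measured on the train.
Total: 7.315 + 3.810 + 2.240 s.

τ = 13.4 s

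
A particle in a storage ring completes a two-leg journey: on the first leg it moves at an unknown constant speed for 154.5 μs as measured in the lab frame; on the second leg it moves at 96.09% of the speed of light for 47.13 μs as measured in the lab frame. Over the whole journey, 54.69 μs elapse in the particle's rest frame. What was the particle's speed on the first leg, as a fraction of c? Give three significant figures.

β = 0.963

Leg 1: speed unknown; τ_1 = 154.5/γ_1.
Leg 2: β = 0.9609; γ = 1/√(1 − 0.9609²) = 1/√0.07667 = 3.611; τ_2 = 47.13/3.611 = 13.05 μs.
Total proper time: τ_1 + 13.05 = 54.69, so τ_1 = 54.69 − 13.05 = 41.64 μs.
γ_1 = 154.5/41.64 = 3.710; β = √(1 − 1/γ²) = √0.9274.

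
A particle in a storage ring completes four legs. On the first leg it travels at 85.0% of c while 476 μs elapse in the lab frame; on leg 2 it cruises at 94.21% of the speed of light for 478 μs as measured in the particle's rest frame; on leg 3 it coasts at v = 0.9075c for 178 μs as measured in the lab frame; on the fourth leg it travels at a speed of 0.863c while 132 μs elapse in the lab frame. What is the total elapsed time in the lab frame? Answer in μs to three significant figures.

Δt = 2210 μs

Leg 1: 476 μs is already measured in the lab frame.
Leg 2: β = 0.9421; γ = 1/√(1 − 0.9421²) = 1/√0.1124 = 2.982; Δt_2 = 2.982 × 478 = 1425 μs.
Leg 3: 178 μs is already measured in the lab frame.
Leg 4: 132 μs is already measured in the lab frame.
Total: 476.0 + 1425 + 178.0 + 132.0 μs.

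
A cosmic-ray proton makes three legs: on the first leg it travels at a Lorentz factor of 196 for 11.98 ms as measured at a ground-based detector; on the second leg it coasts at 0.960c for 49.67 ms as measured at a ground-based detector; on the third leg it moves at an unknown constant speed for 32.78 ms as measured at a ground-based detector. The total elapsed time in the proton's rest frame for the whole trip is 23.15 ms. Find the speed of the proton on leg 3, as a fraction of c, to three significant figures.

β = 0.960

Leg 1: γ = 196; τ_1 = 11.98/196.0 = 0.06112 ms.
Leg 2: γ = 1/√(1 − 0.960²) = 25/7 ≈ 3.571; τ_2 = 49.67/3.571 = 13.91 ms.
Leg 3: speed unknown; τ_3 = 32.78/γ_3.
Total proper time: 0.06112 + 13.91 + τ_3 = 23.15, so τ_3 = 23.15 − 13.97 = 9.181 ms.
γ_3 = 32.78/9.181 = 3.570; β = √(1 − 1/γ²) = √0.9216.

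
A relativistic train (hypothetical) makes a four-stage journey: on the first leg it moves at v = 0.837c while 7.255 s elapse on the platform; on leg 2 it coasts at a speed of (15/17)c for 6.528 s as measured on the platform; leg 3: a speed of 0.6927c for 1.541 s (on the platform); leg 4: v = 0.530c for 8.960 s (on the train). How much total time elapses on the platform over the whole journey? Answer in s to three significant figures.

Δt = 25.9 s

Leg 1: 7.255 s is already measured on the platform.
Leg 2: 6.528 s is already measured on the platform.
Leg 3: 1.541 s is already measured on the platform.
Leg 4: γ = 1/√(1 − 0.530²) = 1/√0.7191 = 1.179; Δt_4 = 1.179 × 8.960 = 10.57 s.
Total: 7.255 + 6.528 + 1.541 + 10.57 s.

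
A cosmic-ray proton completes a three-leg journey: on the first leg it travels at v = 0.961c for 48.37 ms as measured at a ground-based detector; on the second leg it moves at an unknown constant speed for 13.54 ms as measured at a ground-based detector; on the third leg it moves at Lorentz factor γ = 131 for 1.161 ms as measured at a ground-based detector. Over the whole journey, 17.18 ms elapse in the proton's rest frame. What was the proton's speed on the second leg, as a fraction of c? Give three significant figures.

β = 0.960

Leg 1: γ = 1/√(1 − 0.961²) = 1/√0.07648 = 3.616; τ_1 = 48.37/3.616 = 13.38 ms.
Leg 2: speed unknown; τ_2 = 13.54/γ_2.
Leg 3: γ = 131; τ_3 = 1.161/131.0 = 0.008863 ms.
Total proper time: 13.38 + τ_2 + 0.008863 = 17.18, so τ_2 = 17.18 − 13.39 = 3.794 ms.
γ_2 = 13.54/3.794 = 3.568; β = √(1 − 1/γ²) = √0.9215.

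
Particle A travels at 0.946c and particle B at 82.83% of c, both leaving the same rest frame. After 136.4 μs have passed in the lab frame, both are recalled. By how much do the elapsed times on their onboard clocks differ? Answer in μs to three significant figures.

|τ_A − τ_B| = 32.2 μs

A: γ = 1/√(1 − 0.946²) = 1/√0.1051 = 3.085; τ_A = 136.4/3.085 = 44.22 μs.
B: β = 0.8283; γ = 1/√(1 − 0.8283²) = 1/√0.3139 = 1.785; τ_B = 136.4/1.785 = 76.42 μs.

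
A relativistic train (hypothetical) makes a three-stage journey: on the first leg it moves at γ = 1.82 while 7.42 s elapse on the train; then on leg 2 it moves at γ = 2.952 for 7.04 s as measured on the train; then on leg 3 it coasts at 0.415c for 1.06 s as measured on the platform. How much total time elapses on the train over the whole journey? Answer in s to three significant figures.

τ = 15.4 s

Leg 1: 7.42 s is already measured on the train.
Leg 2: 7.04 s is already measured on the train.
Leg 3: γ = 1/√(1 − 0.415²) = 1/√0.8278 = 1.099; τ_3 = 1.06/1.099 = 0.9644 s.
Total: 7.420 + 7.040 + 0.9644 s.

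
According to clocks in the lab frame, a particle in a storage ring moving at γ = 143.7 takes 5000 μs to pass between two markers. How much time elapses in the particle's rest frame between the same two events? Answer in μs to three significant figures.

τ = 34.8 μs

γ = 143.7
The interval measured in the lab frame is the dilated one; the clock in the particle's rest frame measures the proper time τ = Δt/γ = 5000/143.7 μs.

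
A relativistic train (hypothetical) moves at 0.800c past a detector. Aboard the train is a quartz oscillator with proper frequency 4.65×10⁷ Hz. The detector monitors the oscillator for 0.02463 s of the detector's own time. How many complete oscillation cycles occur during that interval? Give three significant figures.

N = 6.87×10⁵

γ = 1/√(1 − 0.800²) = 5/3 ≈ 1.667
During 0.02463 s of lab time, the oscillator's proper time advances by τ = Δt/γ = 0.02463/1.667 = 0.01478 s = 1.478×10⁻² s.
N = f × τ = 4.65×10⁷ × 1.478×10⁻² = 6.872×10⁵.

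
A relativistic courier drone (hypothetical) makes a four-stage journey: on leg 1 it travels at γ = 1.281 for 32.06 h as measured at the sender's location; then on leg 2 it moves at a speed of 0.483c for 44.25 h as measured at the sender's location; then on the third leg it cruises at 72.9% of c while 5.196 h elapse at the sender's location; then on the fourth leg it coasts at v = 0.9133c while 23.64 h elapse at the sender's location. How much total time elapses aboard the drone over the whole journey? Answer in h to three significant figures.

τ = 77.0 h

Leg 1: γ = 1.281; τ_1 = 32.06/1.281 = 25.03 h.
Leg 2: γ = 1/√(1 − 0.483²) = 1/√0.7667 = 1.142; τ_2 = 44.25/1.142 = 38.75 h.
Leg 3: β = 0.729; γ = 1/√(1 − 0.729²) = 1/√0.4686 = 1.461; τ_3 = 5.196/1.461 = 3.557 h.
Leg 4: γ = 1/√(1 − 0.9133²) = 1/√0.1659 = 2.455; τ_4 = 23.64/2.455 = 9.628 h.
Total: 25.03 + 38.75 + 3.557 + 9.628 h.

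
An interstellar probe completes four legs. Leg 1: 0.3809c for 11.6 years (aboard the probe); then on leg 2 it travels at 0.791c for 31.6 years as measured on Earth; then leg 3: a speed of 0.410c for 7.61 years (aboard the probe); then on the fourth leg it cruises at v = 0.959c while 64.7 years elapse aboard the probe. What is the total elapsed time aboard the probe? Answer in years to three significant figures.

Leg 1: 11.6 years is already measured aboard the probe.
Leg 2: γ = 1/√(1 − 0.791²) = 1/√0.3743 = 1.634; τ_2 = 31.6/1.634 = 19.33 years.
Leg 3: 7.61 years is already measured aboard the probe.
Leg 4: 64.7 years is already measured aboard the probe.
Total: 11.60 + 19.33 + 7.610 + 64.70 years.

τ = 103 years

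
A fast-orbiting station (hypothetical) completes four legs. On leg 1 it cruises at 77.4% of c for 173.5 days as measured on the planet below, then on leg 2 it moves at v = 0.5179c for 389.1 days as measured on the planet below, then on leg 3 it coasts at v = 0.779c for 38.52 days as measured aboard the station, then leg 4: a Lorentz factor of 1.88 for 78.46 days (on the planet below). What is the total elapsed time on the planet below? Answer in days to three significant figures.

Δt = 702 days

Leg 1: 173.5 days is already measured on the planet below.
Leg 2: 389.1 days is already measured on the planet below.
Leg 3: γ = 1/√(1 − 0.779²) = 1/√0.3932 = 1.595; Δt_3 = 1.595 × 38.52 = 61.43 days.
Leg 4: 78.46 days is already measured on the planet below.
Total: 173.5 + 389.1 + 61.43 + 78.46 days.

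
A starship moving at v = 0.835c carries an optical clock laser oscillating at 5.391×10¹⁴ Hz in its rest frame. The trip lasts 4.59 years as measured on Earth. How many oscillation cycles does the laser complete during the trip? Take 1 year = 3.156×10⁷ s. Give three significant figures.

γ = 1/√(1 − 0.835²) = 1/√0.3028 = 1.817
The oscillator's own cycle count is N = f × τ where τ is the proper time on the ship. τ = Δt/γ = 4.59/1.817 = 2.526 years = 7.971×10⁷ s.
N = 5.391×10¹⁴ × 7.971×10⁷ = 4.297×10²².

N = 4.30×10²²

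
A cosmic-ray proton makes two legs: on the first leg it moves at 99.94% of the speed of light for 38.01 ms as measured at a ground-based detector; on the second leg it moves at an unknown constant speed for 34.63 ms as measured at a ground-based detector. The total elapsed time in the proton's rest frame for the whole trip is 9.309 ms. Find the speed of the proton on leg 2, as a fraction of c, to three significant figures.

Leg 1: β = 0.9994; γ = 1/√(1 − 0.9994²) = 1/√0.001200 = 28.87; τ_1 = 38.01/28.87 = 1.317 ms.
Leg 2: speed unknown; τ_2 = 34.63/γ_2.
Total proper time: 1.317 + τ_2 = 9.309, so τ_2 = 9.309 − 1.317 = 7.992 ms.
γ_2 = 34.63/7.992 = 4.333; β = √(1 − 1/γ²) = √0.9467.

β = 0.973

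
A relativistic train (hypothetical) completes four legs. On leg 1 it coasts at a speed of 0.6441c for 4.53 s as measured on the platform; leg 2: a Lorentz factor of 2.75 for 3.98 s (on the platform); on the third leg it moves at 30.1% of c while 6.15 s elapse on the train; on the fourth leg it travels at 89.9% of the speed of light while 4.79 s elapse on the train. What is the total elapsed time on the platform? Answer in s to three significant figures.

Δt = 25.9 s

Leg 1: 4.53 s is already measured on the platform.
Leg 2: 3.98 s is already measured on the platform.
Leg 3: β = 0.301; γ = 1/√(1 − 0.301²) = 1/√0.9094 = 1.049; Δt_3 = 1.049 × 6.15 = 6.449 s.
Leg 4: β = 0.899; γ = 1/√(1 − 0.899²) = 1/√0.1918 = 2.283; Δt_4 = 2.283 × 4.79 = 10.94 s.
Total: 4.530 + 3.980 + 6.449 + 10.94 s.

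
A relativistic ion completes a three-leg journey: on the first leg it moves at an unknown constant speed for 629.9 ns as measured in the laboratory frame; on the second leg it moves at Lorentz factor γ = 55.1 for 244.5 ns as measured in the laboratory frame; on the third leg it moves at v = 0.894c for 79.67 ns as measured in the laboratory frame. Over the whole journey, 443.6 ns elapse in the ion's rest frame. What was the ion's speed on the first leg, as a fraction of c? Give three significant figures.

Leg 1: speed unknown; τ_1 = 629.9/γ_1.
Leg 2: γ = 55.1; τ_2 = 244.5/55.10 = 4.437 ns.
Leg 3: γ = 1/√(1 − 0.894²) = 1/√0.2008 = 2.232; τ_3 = 79.67/2.232 = 35.70 ns.
Total proper time: τ_1 + 4.437 + 35.70 = 443.6, so τ_1 = 443.6 − 40.13 = 403.5 ns.
γ_1 = 629.9/403.5 = 1.561; β = √(1 − 1/γ²) = √0.5897.

β = 0.768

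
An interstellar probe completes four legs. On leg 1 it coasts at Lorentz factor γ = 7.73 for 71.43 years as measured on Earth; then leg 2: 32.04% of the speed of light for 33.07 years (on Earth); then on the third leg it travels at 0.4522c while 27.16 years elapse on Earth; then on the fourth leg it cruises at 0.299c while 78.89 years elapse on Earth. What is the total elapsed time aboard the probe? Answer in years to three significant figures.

Leg 1: γ = 7.73; τ_1 = 71.43/7.730 = 9.241 years.
Leg 2: β = 0.3204; γ = 1/√(1 − 0.3204²) = 1/√0.8973 = 1.056; τ_2 = 33.07/1.056 = 31.33 years.
Leg 3: γ = 1/√(1 − 0.4522²) = 1/√0.7955 = 1.121; τ_3 = 27.16/1.121 = 24.22 years.
Leg 4: γ = 1/√(1 − 0.299²) = 1/√0.9106 = 1.048; τ_4 = 78.89/1.048 = 75.28 years.
Total: 9.241 + 31.33 + 24.22 + 75.28 years.

τ = 140 years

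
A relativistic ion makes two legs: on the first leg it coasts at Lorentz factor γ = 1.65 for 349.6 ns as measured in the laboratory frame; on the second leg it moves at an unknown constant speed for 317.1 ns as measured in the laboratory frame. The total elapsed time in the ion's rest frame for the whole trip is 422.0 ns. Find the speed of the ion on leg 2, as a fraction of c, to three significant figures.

Leg 1: γ = 1.65; τ_1 = 349.6/1.650 = 211.9 ns.
Leg 2: speed unknown; τ_2 = 317.1/γ_2.
Total proper time: 211.9 + τ_2 = 422.0, so τ_2 = 422.0 − 211.9 = 210.1 ns.
γ_2 = 317.1/210.1 = 1.509; β = √(1 − 1/γ²) = √0.5609.

β = 0.749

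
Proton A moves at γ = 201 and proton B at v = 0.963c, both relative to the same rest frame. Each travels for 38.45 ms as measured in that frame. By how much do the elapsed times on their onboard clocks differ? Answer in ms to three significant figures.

|τ_A − τ_B| = 10.2 ms

A: γ = 201; τ_A = 38.45/201.0 = 0.1913 ms.
B: γ = 1/√(1 − 0.963²) = 1/√0.07263 = 3.711; τ_B = 38.45/3.711 = 10.36 ms.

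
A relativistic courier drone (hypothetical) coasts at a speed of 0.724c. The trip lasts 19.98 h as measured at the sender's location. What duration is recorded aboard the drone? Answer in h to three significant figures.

τ = 13.8 h

γ = 1/√(1 − 0.724²) = 1/√0.4758 = 1.450
The interval measured at the sender's location is the dilated one; the clock aboard the drone measures the proper time τ = Δt/γ = 19.98/1.450 h.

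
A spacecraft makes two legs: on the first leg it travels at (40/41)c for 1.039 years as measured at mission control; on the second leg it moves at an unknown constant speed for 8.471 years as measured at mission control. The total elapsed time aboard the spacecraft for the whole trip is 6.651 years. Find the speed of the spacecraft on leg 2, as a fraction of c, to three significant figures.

Leg 1: γ = 1/√(1 − (40/41)²) = 41/9 ≈ 4.556; τ_1 = 1.039/4.556 = 0.2281 years.
Leg 2: speed unknown; τ_2 = 8.471/γ_2.
Total proper time: 0.2281 + τ_2 = 6.651, so τ_2 = 6.651 − 0.2281 = 6.423 years.
γ_2 = 8.471/6.423 = 1.319; β = √(1 − 1/γ²) = √0.4251.

β = 0.652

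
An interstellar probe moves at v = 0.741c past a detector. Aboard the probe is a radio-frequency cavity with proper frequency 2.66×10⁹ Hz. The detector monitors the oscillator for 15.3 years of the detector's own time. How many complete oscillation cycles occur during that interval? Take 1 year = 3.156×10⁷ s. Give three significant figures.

N = 8.63×10¹⁷

γ = 1/√(1 − 0.741²) = 1/√0.4509 = 1.489
During 15.3 years of lab time, the oscillator's proper time advances by τ = Δt/γ = 15.3/1.489 = 10.27 years = 3.242×10⁸ s.
N = f × τ = 2.66×10⁹ × 3.242×10⁸ = 8.625×10¹⁷.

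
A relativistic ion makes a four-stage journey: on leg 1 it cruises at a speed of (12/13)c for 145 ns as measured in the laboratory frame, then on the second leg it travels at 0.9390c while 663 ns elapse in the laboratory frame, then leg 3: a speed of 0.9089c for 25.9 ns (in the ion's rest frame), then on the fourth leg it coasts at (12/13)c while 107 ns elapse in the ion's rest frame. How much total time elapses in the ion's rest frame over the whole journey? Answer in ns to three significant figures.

τ = 417 ns

Leg 1: γ = 1/√(1 − (12/13)²) = 13/5 = 2.600; τ_1 = 145/2.600 = 55.77 ns.
Leg 2: γ = 1/√(1 − 0.9390²) = 1/√0.1183 = 2.908; τ_2 = 663/2.908 = 228.0 ns.
Leg 3: 25.9 ns is already measured in the ion's rest frame.
Leg 4: 107 ns is already measured in the ion's rest frame.
Total: 55.77 + 228.0 + 25.90 + 107.0 ns.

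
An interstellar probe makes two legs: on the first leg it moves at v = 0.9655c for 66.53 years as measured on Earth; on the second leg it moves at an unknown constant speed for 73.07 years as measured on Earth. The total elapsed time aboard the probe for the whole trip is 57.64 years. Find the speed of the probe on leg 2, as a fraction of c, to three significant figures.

β = 0.834

Leg 1: γ = 1/√(1 − 0.9655²) = 1/√0.06781 = 3.840; τ_1 = 66.53/3.840 = 17.32 years.
Leg 2: speed unknown; τ_2 = 73.07/γ_2.
Total proper time: 17.32 + τ_2 = 57.64, so τ_2 = 57.64 − 17.32 = 40.32 years.
γ_2 = 73.07/40.32 = 1.812; β = √(1 − 1/γ²) = √0.6956.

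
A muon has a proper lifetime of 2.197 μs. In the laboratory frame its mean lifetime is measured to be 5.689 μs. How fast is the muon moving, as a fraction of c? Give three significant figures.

v = 0.922c

γ = Δt/τ₀ = 5.689/2.197 = 2.589
β = √(1 − 1/γ²) = √(1 − 0.1491) = √0.8509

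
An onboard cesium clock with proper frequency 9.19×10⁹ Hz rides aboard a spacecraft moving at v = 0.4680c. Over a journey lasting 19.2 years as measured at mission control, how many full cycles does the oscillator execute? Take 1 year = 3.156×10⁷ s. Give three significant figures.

γ = 1/√(1 − 0.4680²) = 1/√0.7810 = 1.132
The oscillator's own cycle count is N = f × τ where τ is the proper time aboard the spacecraft. τ = Δt/γ = 19.2/1.132 = 16.97 years = 5.355×10⁸ s.
N = 9.19×10⁹ × 5.355×10⁸ = 4.921×10¹⁸.

N = 4.92×10¹⁸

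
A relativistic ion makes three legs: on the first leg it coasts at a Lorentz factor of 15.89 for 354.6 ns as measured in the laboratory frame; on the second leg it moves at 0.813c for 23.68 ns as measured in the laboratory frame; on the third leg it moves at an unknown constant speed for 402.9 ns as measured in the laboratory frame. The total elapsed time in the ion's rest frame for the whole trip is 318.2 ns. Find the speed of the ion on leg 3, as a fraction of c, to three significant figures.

β = 0.714

Leg 1: γ = 15.89; τ_1 = 354.6/15.89 = 22.32 ns.
Leg 2: γ = 1/√(1 − 0.813²) = 1/√0.3390 = 1.717; τ_2 = 23.68/1.717 = 13.79 ns.
Leg 3: speed unknown; τ_3 = 402.9/γ_3.
Total proper time: 22.32 + 13.79 + τ_3 = 318.2, so τ_3 = 318.2 − 36.10 = 282.1 ns.
γ_3 = 402.9/282.1 = 1.428; β = √(1 − 1/γ²) = √0.5098.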